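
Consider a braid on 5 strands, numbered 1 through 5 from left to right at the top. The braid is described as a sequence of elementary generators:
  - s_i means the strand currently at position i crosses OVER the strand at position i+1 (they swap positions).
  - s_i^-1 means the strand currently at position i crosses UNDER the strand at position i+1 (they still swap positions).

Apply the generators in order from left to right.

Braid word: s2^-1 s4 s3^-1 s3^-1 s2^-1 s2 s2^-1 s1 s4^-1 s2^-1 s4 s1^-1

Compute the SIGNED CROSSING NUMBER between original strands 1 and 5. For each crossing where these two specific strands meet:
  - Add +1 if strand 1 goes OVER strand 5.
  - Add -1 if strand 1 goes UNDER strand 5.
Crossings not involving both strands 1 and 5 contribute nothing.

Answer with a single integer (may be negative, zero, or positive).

Gen 1: crossing 2x3. Both 1&5? no. Sum: 0
Gen 2: crossing 4x5. Both 1&5? no. Sum: 0
Gen 3: crossing 2x5. Both 1&5? no. Sum: 0
Gen 4: crossing 5x2. Both 1&5? no. Sum: 0
Gen 5: crossing 3x2. Both 1&5? no. Sum: 0
Gen 6: crossing 2x3. Both 1&5? no. Sum: 0
Gen 7: crossing 3x2. Both 1&5? no. Sum: 0
Gen 8: crossing 1x2. Both 1&5? no. Sum: 0
Gen 9: crossing 5x4. Both 1&5? no. Sum: 0
Gen 10: crossing 1x3. Both 1&5? no. Sum: 0
Gen 11: crossing 4x5. Both 1&5? no. Sum: 0
Gen 12: crossing 2x3. Both 1&5? no. Sum: 0

Answer: 0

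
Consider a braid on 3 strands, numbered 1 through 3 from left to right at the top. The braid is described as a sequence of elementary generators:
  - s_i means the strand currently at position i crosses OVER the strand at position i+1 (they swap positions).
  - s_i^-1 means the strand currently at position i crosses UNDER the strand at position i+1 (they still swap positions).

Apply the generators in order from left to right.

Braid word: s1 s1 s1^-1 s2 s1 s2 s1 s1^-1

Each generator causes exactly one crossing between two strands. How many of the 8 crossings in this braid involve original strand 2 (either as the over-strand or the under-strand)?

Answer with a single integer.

Gen 1: crossing 1x2. Involves strand 2? yes. Count so far: 1
Gen 2: crossing 2x1. Involves strand 2? yes. Count so far: 2
Gen 3: crossing 1x2. Involves strand 2? yes. Count so far: 3
Gen 4: crossing 1x3. Involves strand 2? no. Count so far: 3
Gen 5: crossing 2x3. Involves strand 2? yes. Count so far: 4
Gen 6: crossing 2x1. Involves strand 2? yes. Count so far: 5
Gen 7: crossing 3x1. Involves strand 2? no. Count so far: 5
Gen 8: crossing 1x3. Involves strand 2? no. Count so far: 5

Answer: 5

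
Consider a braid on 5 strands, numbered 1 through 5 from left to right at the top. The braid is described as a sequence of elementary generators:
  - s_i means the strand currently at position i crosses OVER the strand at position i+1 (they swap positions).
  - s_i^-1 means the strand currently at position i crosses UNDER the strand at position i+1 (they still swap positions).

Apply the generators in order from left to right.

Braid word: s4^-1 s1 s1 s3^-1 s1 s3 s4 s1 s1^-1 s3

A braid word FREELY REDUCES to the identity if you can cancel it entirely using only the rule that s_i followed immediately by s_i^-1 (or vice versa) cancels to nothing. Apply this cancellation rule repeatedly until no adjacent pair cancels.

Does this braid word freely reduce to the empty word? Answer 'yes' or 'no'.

Gen 1 (s4^-1): push. Stack: [s4^-1]
Gen 2 (s1): push. Stack: [s4^-1 s1]
Gen 3 (s1): push. Stack: [s4^-1 s1 s1]
Gen 4 (s3^-1): push. Stack: [s4^-1 s1 s1 s3^-1]
Gen 5 (s1): push. Stack: [s4^-1 s1 s1 s3^-1 s1]
Gen 6 (s3): push. Stack: [s4^-1 s1 s1 s3^-1 s1 s3]
Gen 7 (s4): push. Stack: [s4^-1 s1 s1 s3^-1 s1 s3 s4]
Gen 8 (s1): push. Stack: [s4^-1 s1 s1 s3^-1 s1 s3 s4 s1]
Gen 9 (s1^-1): cancels prior s1. Stack: [s4^-1 s1 s1 s3^-1 s1 s3 s4]
Gen 10 (s3): push. Stack: [s4^-1 s1 s1 s3^-1 s1 s3 s4 s3]
Reduced word: s4^-1 s1 s1 s3^-1 s1 s3 s4 s3

Answer: no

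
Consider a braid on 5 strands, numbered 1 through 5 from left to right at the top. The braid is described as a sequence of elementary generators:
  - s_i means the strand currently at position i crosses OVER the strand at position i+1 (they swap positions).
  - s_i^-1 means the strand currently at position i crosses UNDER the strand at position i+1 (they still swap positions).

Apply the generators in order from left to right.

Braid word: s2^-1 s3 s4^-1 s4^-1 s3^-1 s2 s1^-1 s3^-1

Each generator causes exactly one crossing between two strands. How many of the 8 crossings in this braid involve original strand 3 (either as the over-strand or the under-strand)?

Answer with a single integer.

Answer: 3

Derivation:
Gen 1: crossing 2x3. Involves strand 3? yes. Count so far: 1
Gen 2: crossing 2x4. Involves strand 3? no. Count so far: 1
Gen 3: crossing 2x5. Involves strand 3? no. Count so far: 1
Gen 4: crossing 5x2. Involves strand 3? no. Count so far: 1
Gen 5: crossing 4x2. Involves strand 3? no. Count so far: 1
Gen 6: crossing 3x2. Involves strand 3? yes. Count so far: 2
Gen 7: crossing 1x2. Involves strand 3? no. Count so far: 2
Gen 8: crossing 3x4. Involves strand 3? yes. Count so far: 3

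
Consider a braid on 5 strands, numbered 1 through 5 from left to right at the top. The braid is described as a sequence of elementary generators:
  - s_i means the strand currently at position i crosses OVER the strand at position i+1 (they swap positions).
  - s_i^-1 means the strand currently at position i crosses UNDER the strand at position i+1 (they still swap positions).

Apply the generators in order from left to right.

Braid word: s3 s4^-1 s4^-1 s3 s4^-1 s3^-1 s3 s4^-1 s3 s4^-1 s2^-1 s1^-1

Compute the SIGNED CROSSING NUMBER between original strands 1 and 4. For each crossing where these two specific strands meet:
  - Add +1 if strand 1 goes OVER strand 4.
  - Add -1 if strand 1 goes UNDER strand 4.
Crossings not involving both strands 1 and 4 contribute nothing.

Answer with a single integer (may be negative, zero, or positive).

Answer: -1

Derivation:
Gen 1: crossing 3x4. Both 1&4? no. Sum: 0
Gen 2: crossing 3x5. Both 1&4? no. Sum: 0
Gen 3: crossing 5x3. Both 1&4? no. Sum: 0
Gen 4: crossing 4x3. Both 1&4? no. Sum: 0
Gen 5: crossing 4x5. Both 1&4? no. Sum: 0
Gen 6: crossing 3x5. Both 1&4? no. Sum: 0
Gen 7: crossing 5x3. Both 1&4? no. Sum: 0
Gen 8: crossing 5x4. Both 1&4? no. Sum: 0
Gen 9: crossing 3x4. Both 1&4? no. Sum: 0
Gen 10: crossing 3x5. Both 1&4? no. Sum: 0
Gen 11: crossing 2x4. Both 1&4? no. Sum: 0
Gen 12: 1 under 4. Both 1&4? yes. Contrib: -1. Sum: -1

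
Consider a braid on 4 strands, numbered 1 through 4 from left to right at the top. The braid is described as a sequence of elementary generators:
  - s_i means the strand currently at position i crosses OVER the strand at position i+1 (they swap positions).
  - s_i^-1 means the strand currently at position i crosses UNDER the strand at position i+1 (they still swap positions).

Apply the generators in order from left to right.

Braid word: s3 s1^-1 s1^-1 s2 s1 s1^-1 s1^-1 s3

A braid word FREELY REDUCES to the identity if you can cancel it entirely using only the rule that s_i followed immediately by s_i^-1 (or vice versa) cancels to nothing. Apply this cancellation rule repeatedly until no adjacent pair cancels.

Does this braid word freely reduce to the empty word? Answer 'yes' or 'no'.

Answer: no

Derivation:
Gen 1 (s3): push. Stack: [s3]
Gen 2 (s1^-1): push. Stack: [s3 s1^-1]
Gen 3 (s1^-1): push. Stack: [s3 s1^-1 s1^-1]
Gen 4 (s2): push. Stack: [s3 s1^-1 s1^-1 s2]
Gen 5 (s1): push. Stack: [s3 s1^-1 s1^-1 s2 s1]
Gen 6 (s1^-1): cancels prior s1. Stack: [s3 s1^-1 s1^-1 s2]
Gen 7 (s1^-1): push. Stack: [s3 s1^-1 s1^-1 s2 s1^-1]
Gen 8 (s3): push. Stack: [s3 s1^-1 s1^-1 s2 s1^-1 s3]
Reduced word: s3 s1^-1 s1^-1 s2 s1^-1 s3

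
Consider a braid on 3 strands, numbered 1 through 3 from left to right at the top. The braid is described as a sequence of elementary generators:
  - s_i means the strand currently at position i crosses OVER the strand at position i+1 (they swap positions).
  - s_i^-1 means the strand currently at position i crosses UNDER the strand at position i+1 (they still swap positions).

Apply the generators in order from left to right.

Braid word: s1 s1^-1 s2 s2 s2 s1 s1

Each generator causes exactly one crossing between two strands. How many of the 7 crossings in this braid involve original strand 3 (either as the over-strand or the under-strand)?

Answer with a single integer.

Gen 1: crossing 1x2. Involves strand 3? no. Count so far: 0
Gen 2: crossing 2x1. Involves strand 3? no. Count so far: 0
Gen 3: crossing 2x3. Involves strand 3? yes. Count so far: 1
Gen 4: crossing 3x2. Involves strand 3? yes. Count so far: 2
Gen 5: crossing 2x3. Involves strand 3? yes. Count so far: 3
Gen 6: crossing 1x3. Involves strand 3? yes. Count so far: 4
Gen 7: crossing 3x1. Involves strand 3? yes. Count so far: 5

Answer: 5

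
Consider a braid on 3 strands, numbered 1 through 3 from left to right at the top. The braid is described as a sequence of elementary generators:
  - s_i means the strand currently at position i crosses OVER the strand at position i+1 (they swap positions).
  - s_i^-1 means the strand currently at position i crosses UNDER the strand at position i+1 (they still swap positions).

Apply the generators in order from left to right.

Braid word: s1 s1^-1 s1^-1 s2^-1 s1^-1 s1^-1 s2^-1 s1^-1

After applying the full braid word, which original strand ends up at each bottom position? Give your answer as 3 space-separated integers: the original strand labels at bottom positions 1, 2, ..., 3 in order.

Answer: 1 2 3

Derivation:
Gen 1 (s1): strand 1 crosses over strand 2. Perm now: [2 1 3]
Gen 2 (s1^-1): strand 2 crosses under strand 1. Perm now: [1 2 3]
Gen 3 (s1^-1): strand 1 crosses under strand 2. Perm now: [2 1 3]
Gen 4 (s2^-1): strand 1 crosses under strand 3. Perm now: [2 3 1]
Gen 5 (s1^-1): strand 2 crosses under strand 3. Perm now: [3 2 1]
Gen 6 (s1^-1): strand 3 crosses under strand 2. Perm now: [2 3 1]
Gen 7 (s2^-1): strand 3 crosses under strand 1. Perm now: [2 1 3]
Gen 8 (s1^-1): strand 2 crosses under strand 1. Perm now: [1 2 3]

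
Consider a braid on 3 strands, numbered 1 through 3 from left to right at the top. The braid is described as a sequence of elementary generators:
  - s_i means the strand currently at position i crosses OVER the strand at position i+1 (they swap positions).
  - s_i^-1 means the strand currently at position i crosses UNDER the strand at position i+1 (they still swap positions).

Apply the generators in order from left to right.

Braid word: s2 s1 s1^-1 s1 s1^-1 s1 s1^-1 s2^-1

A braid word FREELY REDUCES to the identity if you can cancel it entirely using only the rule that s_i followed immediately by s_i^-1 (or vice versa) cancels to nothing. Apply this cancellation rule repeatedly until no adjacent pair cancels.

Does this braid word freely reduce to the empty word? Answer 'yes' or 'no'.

Gen 1 (s2): push. Stack: [s2]
Gen 2 (s1): push. Stack: [s2 s1]
Gen 3 (s1^-1): cancels prior s1. Stack: [s2]
Gen 4 (s1): push. Stack: [s2 s1]
Gen 5 (s1^-1): cancels prior s1. Stack: [s2]
Gen 6 (s1): push. Stack: [s2 s1]
Gen 7 (s1^-1): cancels prior s1. Stack: [s2]
Gen 8 (s2^-1): cancels prior s2. Stack: []
Reduced word: (empty)

Answer: yes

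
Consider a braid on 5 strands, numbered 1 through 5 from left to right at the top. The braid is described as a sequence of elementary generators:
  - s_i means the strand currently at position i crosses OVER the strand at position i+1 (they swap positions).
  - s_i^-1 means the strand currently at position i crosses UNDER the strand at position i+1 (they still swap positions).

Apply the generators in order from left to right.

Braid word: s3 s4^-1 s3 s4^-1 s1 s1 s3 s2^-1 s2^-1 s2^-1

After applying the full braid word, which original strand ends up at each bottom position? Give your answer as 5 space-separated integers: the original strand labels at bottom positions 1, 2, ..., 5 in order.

Gen 1 (s3): strand 3 crosses over strand 4. Perm now: [1 2 4 3 5]
Gen 2 (s4^-1): strand 3 crosses under strand 5. Perm now: [1 2 4 5 3]
Gen 3 (s3): strand 4 crosses over strand 5. Perm now: [1 2 5 4 3]
Gen 4 (s4^-1): strand 4 crosses under strand 3. Perm now: [1 2 5 3 4]
Gen 5 (s1): strand 1 crosses over strand 2. Perm now: [2 1 5 3 4]
Gen 6 (s1): strand 2 crosses over strand 1. Perm now: [1 2 5 3 4]
Gen 7 (s3): strand 5 crosses over strand 3. Perm now: [1 2 3 5 4]
Gen 8 (s2^-1): strand 2 crosses under strand 3. Perm now: [1 3 2 5 4]
Gen 9 (s2^-1): strand 3 crosses under strand 2. Perm now: [1 2 3 5 4]
Gen 10 (s2^-1): strand 2 crosses under strand 3. Perm now: [1 3 2 5 4]

Answer: 1 3 2 5 4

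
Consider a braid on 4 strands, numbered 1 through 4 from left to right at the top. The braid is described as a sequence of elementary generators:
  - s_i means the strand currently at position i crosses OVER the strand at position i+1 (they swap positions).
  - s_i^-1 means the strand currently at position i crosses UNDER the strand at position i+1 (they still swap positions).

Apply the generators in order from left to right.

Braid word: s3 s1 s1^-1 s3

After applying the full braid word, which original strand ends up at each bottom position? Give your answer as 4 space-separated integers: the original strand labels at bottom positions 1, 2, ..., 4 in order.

Gen 1 (s3): strand 3 crosses over strand 4. Perm now: [1 2 4 3]
Gen 2 (s1): strand 1 crosses over strand 2. Perm now: [2 1 4 3]
Gen 3 (s1^-1): strand 2 crosses under strand 1. Perm now: [1 2 4 3]
Gen 4 (s3): strand 4 crosses over strand 3. Perm now: [1 2 3 4]

Answer: 1 2 3 4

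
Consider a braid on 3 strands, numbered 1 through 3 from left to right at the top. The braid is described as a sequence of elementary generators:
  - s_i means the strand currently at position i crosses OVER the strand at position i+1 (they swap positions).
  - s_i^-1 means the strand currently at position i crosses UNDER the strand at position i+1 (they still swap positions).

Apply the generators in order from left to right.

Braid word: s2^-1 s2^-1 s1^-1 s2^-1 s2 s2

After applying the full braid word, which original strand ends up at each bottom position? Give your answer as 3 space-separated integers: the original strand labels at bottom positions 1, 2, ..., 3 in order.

Gen 1 (s2^-1): strand 2 crosses under strand 3. Perm now: [1 3 2]
Gen 2 (s2^-1): strand 3 crosses under strand 2. Perm now: [1 2 3]
Gen 3 (s1^-1): strand 1 crosses under strand 2. Perm now: [2 1 3]
Gen 4 (s2^-1): strand 1 crosses under strand 3. Perm now: [2 3 1]
Gen 5 (s2): strand 3 crosses over strand 1. Perm now: [2 1 3]
Gen 6 (s2): strand 1 crosses over strand 3. Perm now: [2 3 1]

Answer: 2 3 1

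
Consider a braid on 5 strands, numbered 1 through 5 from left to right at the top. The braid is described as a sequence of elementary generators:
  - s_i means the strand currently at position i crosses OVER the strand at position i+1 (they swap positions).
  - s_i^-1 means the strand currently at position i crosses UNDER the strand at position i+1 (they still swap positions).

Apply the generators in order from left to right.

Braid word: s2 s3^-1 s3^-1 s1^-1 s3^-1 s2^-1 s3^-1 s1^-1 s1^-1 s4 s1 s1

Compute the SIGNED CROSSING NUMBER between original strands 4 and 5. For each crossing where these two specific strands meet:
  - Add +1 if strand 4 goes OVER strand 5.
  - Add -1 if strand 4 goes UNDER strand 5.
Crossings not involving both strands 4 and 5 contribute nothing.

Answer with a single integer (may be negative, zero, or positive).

Answer: 0

Derivation:
Gen 1: crossing 2x3. Both 4&5? no. Sum: 0
Gen 2: crossing 2x4. Both 4&5? no. Sum: 0
Gen 3: crossing 4x2. Both 4&5? no. Sum: 0
Gen 4: crossing 1x3. Both 4&5? no. Sum: 0
Gen 5: crossing 2x4. Both 4&5? no. Sum: 0
Gen 6: crossing 1x4. Both 4&5? no. Sum: 0
Gen 7: crossing 1x2. Both 4&5? no. Sum: 0
Gen 8: crossing 3x4. Both 4&5? no. Sum: 0
Gen 9: crossing 4x3. Both 4&5? no. Sum: 0
Gen 10: crossing 1x5. Both 4&5? no. Sum: 0
Gen 11: crossing 3x4. Both 4&5? no. Sum: 0
Gen 12: crossing 4x3. Both 4&5? no. Sum: 0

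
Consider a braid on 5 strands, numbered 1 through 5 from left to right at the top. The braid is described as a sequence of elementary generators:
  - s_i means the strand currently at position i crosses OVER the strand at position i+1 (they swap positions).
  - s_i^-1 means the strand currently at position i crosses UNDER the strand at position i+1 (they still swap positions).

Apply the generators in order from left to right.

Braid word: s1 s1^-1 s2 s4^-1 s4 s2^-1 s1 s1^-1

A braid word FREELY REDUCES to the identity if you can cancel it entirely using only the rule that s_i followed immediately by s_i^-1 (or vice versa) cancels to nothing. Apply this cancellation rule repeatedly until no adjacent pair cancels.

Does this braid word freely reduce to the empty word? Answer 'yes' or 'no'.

Answer: yes

Derivation:
Gen 1 (s1): push. Stack: [s1]
Gen 2 (s1^-1): cancels prior s1. Stack: []
Gen 3 (s2): push. Stack: [s2]
Gen 4 (s4^-1): push. Stack: [s2 s4^-1]
Gen 5 (s4): cancels prior s4^-1. Stack: [s2]
Gen 6 (s2^-1): cancels prior s2. Stack: []
Gen 7 (s1): push. Stack: [s1]
Gen 8 (s1^-1): cancels prior s1. Stack: []
Reduced word: (empty)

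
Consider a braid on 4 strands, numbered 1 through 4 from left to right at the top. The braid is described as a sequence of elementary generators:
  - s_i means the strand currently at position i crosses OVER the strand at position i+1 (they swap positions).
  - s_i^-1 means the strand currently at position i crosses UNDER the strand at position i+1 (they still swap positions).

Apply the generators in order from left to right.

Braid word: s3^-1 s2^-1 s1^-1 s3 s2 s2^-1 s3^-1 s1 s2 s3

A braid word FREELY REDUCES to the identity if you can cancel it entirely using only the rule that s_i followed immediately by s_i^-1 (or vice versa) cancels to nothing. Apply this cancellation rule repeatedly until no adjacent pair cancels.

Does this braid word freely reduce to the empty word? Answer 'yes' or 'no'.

Gen 1 (s3^-1): push. Stack: [s3^-1]
Gen 2 (s2^-1): push. Stack: [s3^-1 s2^-1]
Gen 3 (s1^-1): push. Stack: [s3^-1 s2^-1 s1^-1]
Gen 4 (s3): push. Stack: [s3^-1 s2^-1 s1^-1 s3]
Gen 5 (s2): push. Stack: [s3^-1 s2^-1 s1^-1 s3 s2]
Gen 6 (s2^-1): cancels prior s2. Stack: [s3^-1 s2^-1 s1^-1 s3]
Gen 7 (s3^-1): cancels prior s3. Stack: [s3^-1 s2^-1 s1^-1]
Gen 8 (s1): cancels prior s1^-1. Stack: [s3^-1 s2^-1]
Gen 9 (s2): cancels prior s2^-1. Stack: [s3^-1]
Gen 10 (s3): cancels prior s3^-1. Stack: []
Reduced word: (empty)

Answer: yes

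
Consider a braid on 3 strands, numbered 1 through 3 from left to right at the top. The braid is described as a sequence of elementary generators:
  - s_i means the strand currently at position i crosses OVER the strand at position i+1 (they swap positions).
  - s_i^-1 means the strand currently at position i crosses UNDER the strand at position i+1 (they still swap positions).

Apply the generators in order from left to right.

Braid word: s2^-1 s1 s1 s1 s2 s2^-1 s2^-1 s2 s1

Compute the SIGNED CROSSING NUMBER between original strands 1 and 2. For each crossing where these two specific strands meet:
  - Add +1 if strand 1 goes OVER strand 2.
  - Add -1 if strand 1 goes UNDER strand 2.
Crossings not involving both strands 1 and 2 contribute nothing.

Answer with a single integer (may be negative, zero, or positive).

Gen 1: crossing 2x3. Both 1&2? no. Sum: 0
Gen 2: crossing 1x3. Both 1&2? no. Sum: 0
Gen 3: crossing 3x1. Both 1&2? no. Sum: 0
Gen 4: crossing 1x3. Both 1&2? no. Sum: 0
Gen 5: 1 over 2. Both 1&2? yes. Contrib: +1. Sum: 1
Gen 6: 2 under 1. Both 1&2? yes. Contrib: +1. Sum: 2
Gen 7: 1 under 2. Both 1&2? yes. Contrib: -1. Sum: 1
Gen 8: 2 over 1. Both 1&2? yes. Contrib: -1. Sum: 0
Gen 9: crossing 3x1. Both 1&2? no. Sum: 0

Answer: 0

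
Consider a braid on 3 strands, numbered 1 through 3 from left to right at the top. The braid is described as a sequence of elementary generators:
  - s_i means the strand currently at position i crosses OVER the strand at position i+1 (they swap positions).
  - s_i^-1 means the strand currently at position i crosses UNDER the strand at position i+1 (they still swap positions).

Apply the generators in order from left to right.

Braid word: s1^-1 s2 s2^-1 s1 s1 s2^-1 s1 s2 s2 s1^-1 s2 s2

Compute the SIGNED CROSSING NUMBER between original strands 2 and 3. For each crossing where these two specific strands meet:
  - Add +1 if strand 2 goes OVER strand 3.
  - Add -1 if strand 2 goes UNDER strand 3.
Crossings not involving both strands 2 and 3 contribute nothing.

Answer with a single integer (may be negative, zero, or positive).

Answer: 2

Derivation:
Gen 1: crossing 1x2. Both 2&3? no. Sum: 0
Gen 2: crossing 1x3. Both 2&3? no. Sum: 0
Gen 3: crossing 3x1. Both 2&3? no. Sum: 0
Gen 4: crossing 2x1. Both 2&3? no. Sum: 0
Gen 5: crossing 1x2. Both 2&3? no. Sum: 0
Gen 6: crossing 1x3. Both 2&3? no. Sum: 0
Gen 7: 2 over 3. Both 2&3? yes. Contrib: +1. Sum: 1
Gen 8: crossing 2x1. Both 2&3? no. Sum: 1
Gen 9: crossing 1x2. Both 2&3? no. Sum: 1
Gen 10: 3 under 2. Both 2&3? yes. Contrib: +1. Sum: 2
Gen 11: crossing 3x1. Both 2&3? no. Sum: 2
Gen 12: crossing 1x3. Both 2&3? no. Sum: 2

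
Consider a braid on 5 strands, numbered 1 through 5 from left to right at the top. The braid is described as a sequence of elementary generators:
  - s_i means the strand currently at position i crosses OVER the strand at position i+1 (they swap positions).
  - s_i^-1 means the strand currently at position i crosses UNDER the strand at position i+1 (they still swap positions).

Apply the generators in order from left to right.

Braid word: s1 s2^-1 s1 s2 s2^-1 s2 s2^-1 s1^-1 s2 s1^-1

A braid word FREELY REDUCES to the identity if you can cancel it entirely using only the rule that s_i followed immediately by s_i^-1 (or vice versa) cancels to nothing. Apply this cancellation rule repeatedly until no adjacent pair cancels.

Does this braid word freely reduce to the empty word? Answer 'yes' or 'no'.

Gen 1 (s1): push. Stack: [s1]
Gen 2 (s2^-1): push. Stack: [s1 s2^-1]
Gen 3 (s1): push. Stack: [s1 s2^-1 s1]
Gen 4 (s2): push. Stack: [s1 s2^-1 s1 s2]
Gen 5 (s2^-1): cancels prior s2. Stack: [s1 s2^-1 s1]
Gen 6 (s2): push. Stack: [s1 s2^-1 s1 s2]
Gen 7 (s2^-1): cancels prior s2. Stack: [s1 s2^-1 s1]
Gen 8 (s1^-1): cancels prior s1. Stack: [s1 s2^-1]
Gen 9 (s2): cancels prior s2^-1. Stack: [s1]
Gen 10 (s1^-1): cancels prior s1. Stack: []
Reduced word: (empty)

Answer: yes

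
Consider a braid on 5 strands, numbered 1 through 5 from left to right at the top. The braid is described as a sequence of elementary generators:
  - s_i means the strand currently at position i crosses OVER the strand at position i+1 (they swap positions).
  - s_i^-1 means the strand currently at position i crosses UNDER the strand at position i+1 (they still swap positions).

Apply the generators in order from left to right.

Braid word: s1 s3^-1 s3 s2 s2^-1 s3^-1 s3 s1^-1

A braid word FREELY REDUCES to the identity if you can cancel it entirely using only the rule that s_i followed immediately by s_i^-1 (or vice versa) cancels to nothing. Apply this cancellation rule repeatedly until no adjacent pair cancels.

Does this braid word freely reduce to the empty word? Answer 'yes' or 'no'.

Gen 1 (s1): push. Stack: [s1]
Gen 2 (s3^-1): push. Stack: [s1 s3^-1]
Gen 3 (s3): cancels prior s3^-1. Stack: [s1]
Gen 4 (s2): push. Stack: [s1 s2]
Gen 5 (s2^-1): cancels prior s2. Stack: [s1]
Gen 6 (s3^-1): push. Stack: [s1 s3^-1]
Gen 7 (s3): cancels prior s3^-1. Stack: [s1]
Gen 8 (s1^-1): cancels prior s1. Stack: []
Reduced word: (empty)

Answer: yes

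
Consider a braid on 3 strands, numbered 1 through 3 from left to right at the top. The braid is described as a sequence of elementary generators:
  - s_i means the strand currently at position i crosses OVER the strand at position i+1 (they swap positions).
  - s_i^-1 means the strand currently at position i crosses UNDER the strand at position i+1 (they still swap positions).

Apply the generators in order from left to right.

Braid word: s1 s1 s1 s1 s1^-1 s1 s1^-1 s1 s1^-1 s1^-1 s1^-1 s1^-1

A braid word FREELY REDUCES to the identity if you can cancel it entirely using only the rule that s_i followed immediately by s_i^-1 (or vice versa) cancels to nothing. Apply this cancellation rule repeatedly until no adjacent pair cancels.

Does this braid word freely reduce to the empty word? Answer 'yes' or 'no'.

Answer: yes

Derivation:
Gen 1 (s1): push. Stack: [s1]
Gen 2 (s1): push. Stack: [s1 s1]
Gen 3 (s1): push. Stack: [s1 s1 s1]
Gen 4 (s1): push. Stack: [s1 s1 s1 s1]
Gen 5 (s1^-1): cancels prior s1. Stack: [s1 s1 s1]
Gen 6 (s1): push. Stack: [s1 s1 s1 s1]
Gen 7 (s1^-1): cancels prior s1. Stack: [s1 s1 s1]
Gen 8 (s1): push. Stack: [s1 s1 s1 s1]
Gen 9 (s1^-1): cancels prior s1. Stack: [s1 s1 s1]
Gen 10 (s1^-1): cancels prior s1. Stack: [s1 s1]
Gen 11 (s1^-1): cancels prior s1. Stack: [s1]
Gen 12 (s1^-1): cancels prior s1. Stack: []
Reduced word: (empty)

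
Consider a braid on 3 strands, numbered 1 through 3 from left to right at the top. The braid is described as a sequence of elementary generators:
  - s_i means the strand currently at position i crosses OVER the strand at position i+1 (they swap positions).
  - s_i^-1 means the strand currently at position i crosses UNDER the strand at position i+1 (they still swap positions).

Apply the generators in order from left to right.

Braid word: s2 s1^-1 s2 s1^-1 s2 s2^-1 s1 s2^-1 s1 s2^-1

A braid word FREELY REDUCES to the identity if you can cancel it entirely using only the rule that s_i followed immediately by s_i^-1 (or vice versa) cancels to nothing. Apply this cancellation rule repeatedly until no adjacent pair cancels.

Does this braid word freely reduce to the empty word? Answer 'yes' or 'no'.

Gen 1 (s2): push. Stack: [s2]
Gen 2 (s1^-1): push. Stack: [s2 s1^-1]
Gen 3 (s2): push. Stack: [s2 s1^-1 s2]
Gen 4 (s1^-1): push. Stack: [s2 s1^-1 s2 s1^-1]
Gen 5 (s2): push. Stack: [s2 s1^-1 s2 s1^-1 s2]
Gen 6 (s2^-1): cancels prior s2. Stack: [s2 s1^-1 s2 s1^-1]
Gen 7 (s1): cancels prior s1^-1. Stack: [s2 s1^-1 s2]
Gen 8 (s2^-1): cancels prior s2. Stack: [s2 s1^-1]
Gen 9 (s1): cancels prior s1^-1. Stack: [s2]
Gen 10 (s2^-1): cancels prior s2. Stack: []
Reduced word: (empty)

Answer: yes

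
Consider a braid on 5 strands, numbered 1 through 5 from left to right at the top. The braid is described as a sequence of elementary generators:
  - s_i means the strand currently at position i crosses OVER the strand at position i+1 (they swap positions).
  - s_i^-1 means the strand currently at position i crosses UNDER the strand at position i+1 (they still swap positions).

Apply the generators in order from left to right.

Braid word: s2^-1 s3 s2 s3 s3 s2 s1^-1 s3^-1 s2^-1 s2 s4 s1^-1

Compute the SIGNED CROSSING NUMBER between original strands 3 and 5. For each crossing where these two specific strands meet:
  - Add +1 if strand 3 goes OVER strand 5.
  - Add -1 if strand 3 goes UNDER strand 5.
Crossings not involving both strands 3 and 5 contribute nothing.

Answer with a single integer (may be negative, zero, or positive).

Answer: 0

Derivation:
Gen 1: crossing 2x3. Both 3&5? no. Sum: 0
Gen 2: crossing 2x4. Both 3&5? no. Sum: 0
Gen 3: crossing 3x4. Both 3&5? no. Sum: 0
Gen 4: crossing 3x2. Both 3&5? no. Sum: 0
Gen 5: crossing 2x3. Both 3&5? no. Sum: 0
Gen 6: crossing 4x3. Both 3&5? no. Sum: 0
Gen 7: crossing 1x3. Both 3&5? no. Sum: 0
Gen 8: crossing 4x2. Both 3&5? no. Sum: 0
Gen 9: crossing 1x2. Both 3&5? no. Sum: 0
Gen 10: crossing 2x1. Both 3&5? no. Sum: 0
Gen 11: crossing 4x5. Both 3&5? no. Sum: 0
Gen 12: crossing 3x1. Both 3&5? no. Sum: 0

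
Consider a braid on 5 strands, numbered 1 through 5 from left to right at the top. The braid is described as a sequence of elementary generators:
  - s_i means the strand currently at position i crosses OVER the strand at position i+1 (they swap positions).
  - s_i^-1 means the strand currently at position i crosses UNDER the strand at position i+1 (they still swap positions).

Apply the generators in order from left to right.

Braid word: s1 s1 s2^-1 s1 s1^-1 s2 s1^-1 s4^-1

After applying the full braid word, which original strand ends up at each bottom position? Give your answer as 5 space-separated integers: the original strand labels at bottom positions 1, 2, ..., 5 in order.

Answer: 2 1 3 5 4

Derivation:
Gen 1 (s1): strand 1 crosses over strand 2. Perm now: [2 1 3 4 5]
Gen 2 (s1): strand 2 crosses over strand 1. Perm now: [1 2 3 4 5]
Gen 3 (s2^-1): strand 2 crosses under strand 3. Perm now: [1 3 2 4 5]
Gen 4 (s1): strand 1 crosses over strand 3. Perm now: [3 1 2 4 5]
Gen 5 (s1^-1): strand 3 crosses under strand 1. Perm now: [1 3 2 4 5]
Gen 6 (s2): strand 3 crosses over strand 2. Perm now: [1 2 3 4 5]
Gen 7 (s1^-1): strand 1 crosses under strand 2. Perm now: [2 1 3 4 5]
Gen 8 (s4^-1): strand 4 crosses under strand 5. Perm now: [2 1 3 5 4]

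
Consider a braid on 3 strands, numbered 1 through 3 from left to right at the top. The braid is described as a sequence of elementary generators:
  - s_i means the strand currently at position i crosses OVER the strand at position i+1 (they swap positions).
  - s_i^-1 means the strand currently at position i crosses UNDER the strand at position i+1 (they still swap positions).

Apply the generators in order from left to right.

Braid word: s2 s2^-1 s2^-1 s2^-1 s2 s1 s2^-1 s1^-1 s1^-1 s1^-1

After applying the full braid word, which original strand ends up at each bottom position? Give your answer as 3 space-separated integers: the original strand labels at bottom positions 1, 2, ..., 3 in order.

Gen 1 (s2): strand 2 crosses over strand 3. Perm now: [1 3 2]
Gen 2 (s2^-1): strand 3 crosses under strand 2. Perm now: [1 2 3]
Gen 3 (s2^-1): strand 2 crosses under strand 3. Perm now: [1 3 2]
Gen 4 (s2^-1): strand 3 crosses under strand 2. Perm now: [1 2 3]
Gen 5 (s2): strand 2 crosses over strand 3. Perm now: [1 3 2]
Gen 6 (s1): strand 1 crosses over strand 3. Perm now: [3 1 2]
Gen 7 (s2^-1): strand 1 crosses under strand 2. Perm now: [3 2 1]
Gen 8 (s1^-1): strand 3 crosses under strand 2. Perm now: [2 3 1]
Gen 9 (s1^-1): strand 2 crosses under strand 3. Perm now: [3 2 1]
Gen 10 (s1^-1): strand 3 crosses under strand 2. Perm now: [2 3 1]

Answer: 2 3 1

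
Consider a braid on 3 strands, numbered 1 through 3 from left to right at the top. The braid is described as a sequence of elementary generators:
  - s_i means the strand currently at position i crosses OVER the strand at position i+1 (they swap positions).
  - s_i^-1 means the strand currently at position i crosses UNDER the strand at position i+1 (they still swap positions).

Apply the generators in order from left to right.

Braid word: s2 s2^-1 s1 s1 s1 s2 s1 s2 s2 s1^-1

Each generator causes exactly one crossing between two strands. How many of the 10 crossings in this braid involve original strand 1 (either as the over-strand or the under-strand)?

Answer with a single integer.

Answer: 6

Derivation:
Gen 1: crossing 2x3. Involves strand 1? no. Count so far: 0
Gen 2: crossing 3x2. Involves strand 1? no. Count so far: 0
Gen 3: crossing 1x2. Involves strand 1? yes. Count so far: 1
Gen 4: crossing 2x1. Involves strand 1? yes. Count so far: 2
Gen 5: crossing 1x2. Involves strand 1? yes. Count so far: 3
Gen 6: crossing 1x3. Involves strand 1? yes. Count so far: 4
Gen 7: crossing 2x3. Involves strand 1? no. Count so far: 4
Gen 8: crossing 2x1. Involves strand 1? yes. Count so far: 5
Gen 9: crossing 1x2. Involves strand 1? yes. Count so far: 6
Gen 10: crossing 3x2. Involves strand 1? no. Count so far: 6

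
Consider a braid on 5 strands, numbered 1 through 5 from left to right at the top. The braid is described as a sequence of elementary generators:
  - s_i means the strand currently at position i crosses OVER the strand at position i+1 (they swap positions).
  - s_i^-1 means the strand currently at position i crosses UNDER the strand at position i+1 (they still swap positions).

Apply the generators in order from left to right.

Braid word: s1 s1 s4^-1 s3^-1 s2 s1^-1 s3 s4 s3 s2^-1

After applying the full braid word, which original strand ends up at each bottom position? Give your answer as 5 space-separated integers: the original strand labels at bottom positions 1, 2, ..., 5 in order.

Answer: 5 4 1 3 2

Derivation:
Gen 1 (s1): strand 1 crosses over strand 2. Perm now: [2 1 3 4 5]
Gen 2 (s1): strand 2 crosses over strand 1. Perm now: [1 2 3 4 5]
Gen 3 (s4^-1): strand 4 crosses under strand 5. Perm now: [1 2 3 5 4]
Gen 4 (s3^-1): strand 3 crosses under strand 5. Perm now: [1 2 5 3 4]
Gen 5 (s2): strand 2 crosses over strand 5. Perm now: [1 5 2 3 4]
Gen 6 (s1^-1): strand 1 crosses under strand 5. Perm now: [5 1 2 3 4]
Gen 7 (s3): strand 2 crosses over strand 3. Perm now: [5 1 3 2 4]
Gen 8 (s4): strand 2 crosses over strand 4. Perm now: [5 1 3 4 2]
Gen 9 (s3): strand 3 crosses over strand 4. Perm now: [5 1 4 3 2]
Gen 10 (s2^-1): strand 1 crosses under strand 4. Perm now: [5 4 1 3 2]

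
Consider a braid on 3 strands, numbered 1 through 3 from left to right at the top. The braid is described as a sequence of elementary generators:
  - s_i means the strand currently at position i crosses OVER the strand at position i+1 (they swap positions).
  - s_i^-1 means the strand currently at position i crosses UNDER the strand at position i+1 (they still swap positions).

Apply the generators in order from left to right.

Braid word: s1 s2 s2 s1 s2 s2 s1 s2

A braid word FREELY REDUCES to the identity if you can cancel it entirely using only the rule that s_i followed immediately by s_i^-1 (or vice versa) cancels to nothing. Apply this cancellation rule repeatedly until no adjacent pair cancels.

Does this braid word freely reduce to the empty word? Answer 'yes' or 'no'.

Answer: no

Derivation:
Gen 1 (s1): push. Stack: [s1]
Gen 2 (s2): push. Stack: [s1 s2]
Gen 3 (s2): push. Stack: [s1 s2 s2]
Gen 4 (s1): push. Stack: [s1 s2 s2 s1]
Gen 5 (s2): push. Stack: [s1 s2 s2 s1 s2]
Gen 6 (s2): push. Stack: [s1 s2 s2 s1 s2 s2]
Gen 7 (s1): push. Stack: [s1 s2 s2 s1 s2 s2 s1]
Gen 8 (s2): push. Stack: [s1 s2 s2 s1 s2 s2 s1 s2]
Reduced word: s1 s2 s2 s1 s2 s2 s1 s2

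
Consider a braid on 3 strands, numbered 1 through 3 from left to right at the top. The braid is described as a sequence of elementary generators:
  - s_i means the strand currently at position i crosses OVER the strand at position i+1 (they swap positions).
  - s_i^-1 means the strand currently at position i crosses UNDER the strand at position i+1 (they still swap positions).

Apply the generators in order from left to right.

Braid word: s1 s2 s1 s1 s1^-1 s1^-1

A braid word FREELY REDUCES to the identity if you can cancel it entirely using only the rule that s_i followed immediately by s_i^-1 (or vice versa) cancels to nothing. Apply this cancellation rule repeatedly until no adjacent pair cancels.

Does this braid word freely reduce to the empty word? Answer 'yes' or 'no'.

Gen 1 (s1): push. Stack: [s1]
Gen 2 (s2): push. Stack: [s1 s2]
Gen 3 (s1): push. Stack: [s1 s2 s1]
Gen 4 (s1): push. Stack: [s1 s2 s1 s1]
Gen 5 (s1^-1): cancels prior s1. Stack: [s1 s2 s1]
Gen 6 (s1^-1): cancels prior s1. Stack: [s1 s2]
Reduced word: s1 s2

Answer: no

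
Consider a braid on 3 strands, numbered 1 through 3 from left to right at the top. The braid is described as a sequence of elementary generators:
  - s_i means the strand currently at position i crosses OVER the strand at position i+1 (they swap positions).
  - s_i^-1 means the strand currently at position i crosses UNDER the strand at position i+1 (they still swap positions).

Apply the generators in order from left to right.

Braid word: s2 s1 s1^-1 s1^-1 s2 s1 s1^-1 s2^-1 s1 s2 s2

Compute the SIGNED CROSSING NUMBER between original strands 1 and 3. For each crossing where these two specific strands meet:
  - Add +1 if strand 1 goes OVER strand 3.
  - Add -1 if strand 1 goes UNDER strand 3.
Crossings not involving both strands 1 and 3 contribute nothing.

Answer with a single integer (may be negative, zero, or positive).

Answer: 0

Derivation:
Gen 1: crossing 2x3. Both 1&3? no. Sum: 0
Gen 2: 1 over 3. Both 1&3? yes. Contrib: +1. Sum: 1
Gen 3: 3 under 1. Both 1&3? yes. Contrib: +1. Sum: 2
Gen 4: 1 under 3. Both 1&3? yes. Contrib: -1. Sum: 1
Gen 5: crossing 1x2. Both 1&3? no. Sum: 1
Gen 6: crossing 3x2. Both 1&3? no. Sum: 1
Gen 7: crossing 2x3. Both 1&3? no. Sum: 1
Gen 8: crossing 2x1. Both 1&3? no. Sum: 1
Gen 9: 3 over 1. Both 1&3? yes. Contrib: -1. Sum: 0
Gen 10: crossing 3x2. Both 1&3? no. Sum: 0
Gen 11: crossing 2x3. Both 1&3? no. Sum: 0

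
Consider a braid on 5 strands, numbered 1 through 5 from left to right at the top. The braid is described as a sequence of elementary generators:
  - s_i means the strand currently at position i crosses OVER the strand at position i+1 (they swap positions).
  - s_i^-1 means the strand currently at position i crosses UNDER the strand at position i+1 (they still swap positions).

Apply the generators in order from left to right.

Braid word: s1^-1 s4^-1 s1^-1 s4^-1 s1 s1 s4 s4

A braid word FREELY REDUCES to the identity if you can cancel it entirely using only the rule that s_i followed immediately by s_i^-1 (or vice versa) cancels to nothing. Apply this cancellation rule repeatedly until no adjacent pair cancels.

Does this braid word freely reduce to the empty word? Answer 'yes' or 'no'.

Answer: no

Derivation:
Gen 1 (s1^-1): push. Stack: [s1^-1]
Gen 2 (s4^-1): push. Stack: [s1^-1 s4^-1]
Gen 3 (s1^-1): push. Stack: [s1^-1 s4^-1 s1^-1]
Gen 4 (s4^-1): push. Stack: [s1^-1 s4^-1 s1^-1 s4^-1]
Gen 5 (s1): push. Stack: [s1^-1 s4^-1 s1^-1 s4^-1 s1]
Gen 6 (s1): push. Stack: [s1^-1 s4^-1 s1^-1 s4^-1 s1 s1]
Gen 7 (s4): push. Stack: [s1^-1 s4^-1 s1^-1 s4^-1 s1 s1 s4]
Gen 8 (s4): push. Stack: [s1^-1 s4^-1 s1^-1 s4^-1 s1 s1 s4 s4]
Reduced word: s1^-1 s4^-1 s1^-1 s4^-1 s1 s1 s4 s4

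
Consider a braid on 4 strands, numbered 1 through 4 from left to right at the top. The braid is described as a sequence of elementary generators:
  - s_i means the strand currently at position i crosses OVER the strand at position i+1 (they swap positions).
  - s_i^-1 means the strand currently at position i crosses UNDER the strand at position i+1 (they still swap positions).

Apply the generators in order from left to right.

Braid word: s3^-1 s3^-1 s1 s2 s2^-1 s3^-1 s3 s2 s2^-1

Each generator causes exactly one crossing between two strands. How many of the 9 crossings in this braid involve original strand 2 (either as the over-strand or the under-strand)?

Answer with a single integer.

Answer: 1

Derivation:
Gen 1: crossing 3x4. Involves strand 2? no. Count so far: 0
Gen 2: crossing 4x3. Involves strand 2? no. Count so far: 0
Gen 3: crossing 1x2. Involves strand 2? yes. Count so far: 1
Gen 4: crossing 1x3. Involves strand 2? no. Count so far: 1
Gen 5: crossing 3x1. Involves strand 2? no. Count so far: 1
Gen 6: crossing 3x4. Involves strand 2? no. Count so far: 1
Gen 7: crossing 4x3. Involves strand 2? no. Count so far: 1
Gen 8: crossing 1x3. Involves strand 2? no. Count so far: 1
Gen 9: crossing 3x1. Involves strand 2? no. Count so far: 1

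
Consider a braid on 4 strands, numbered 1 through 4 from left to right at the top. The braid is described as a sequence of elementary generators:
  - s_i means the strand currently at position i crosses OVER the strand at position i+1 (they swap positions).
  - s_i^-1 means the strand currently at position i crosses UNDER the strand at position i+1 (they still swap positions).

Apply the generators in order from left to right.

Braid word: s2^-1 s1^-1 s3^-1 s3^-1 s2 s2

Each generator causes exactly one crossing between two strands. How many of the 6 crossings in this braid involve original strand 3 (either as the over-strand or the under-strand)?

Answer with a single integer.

Gen 1: crossing 2x3. Involves strand 3? yes. Count so far: 1
Gen 2: crossing 1x3. Involves strand 3? yes. Count so far: 2
Gen 3: crossing 2x4. Involves strand 3? no. Count so far: 2
Gen 4: crossing 4x2. Involves strand 3? no. Count so far: 2
Gen 5: crossing 1x2. Involves strand 3? no. Count so far: 2
Gen 6: crossing 2x1. Involves strand 3? no. Count so far: 2

Answer: 2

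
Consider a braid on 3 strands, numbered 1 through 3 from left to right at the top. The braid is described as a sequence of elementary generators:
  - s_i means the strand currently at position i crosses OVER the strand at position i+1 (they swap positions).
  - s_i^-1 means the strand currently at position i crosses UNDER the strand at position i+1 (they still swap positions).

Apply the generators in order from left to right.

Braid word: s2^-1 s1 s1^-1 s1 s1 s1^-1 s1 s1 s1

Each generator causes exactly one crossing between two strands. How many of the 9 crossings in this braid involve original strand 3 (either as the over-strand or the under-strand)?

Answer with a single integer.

Gen 1: crossing 2x3. Involves strand 3? yes. Count so far: 1
Gen 2: crossing 1x3. Involves strand 3? yes. Count so far: 2
Gen 3: crossing 3x1. Involves strand 3? yes. Count so far: 3
Gen 4: crossing 1x3. Involves strand 3? yes. Count so far: 4
Gen 5: crossing 3x1. Involves strand 3? yes. Count so far: 5
Gen 6: crossing 1x3. Involves strand 3? yes. Count so far: 6
Gen 7: crossing 3x1. Involves strand 3? yes. Count so far: 7
Gen 8: crossing 1x3. Involves strand 3? yes. Count so far: 8
Gen 9: crossing 3x1. Involves strand 3? yes. Count so far: 9

Answer: 9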